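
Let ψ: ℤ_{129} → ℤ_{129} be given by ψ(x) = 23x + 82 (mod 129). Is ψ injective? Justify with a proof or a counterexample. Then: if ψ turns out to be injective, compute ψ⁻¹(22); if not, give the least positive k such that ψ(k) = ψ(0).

If ψ(x_1) = ψ(x_2), then 23x_1 ≡ 23x_2 (mod 129). Because gcd(23, 129) = 1, we may cancel 23 to get x_1 ≡ x_2 (mod 129).
So ψ is injective.
We now compute 23⁻¹ mod 129 explicitly. Euclid's algorithm: 129 = 5·23 + 14, 23 = 1·14 + 9, 14 = 1·9 + 5, 9 = 1·5 + 4, 5 = 1·4 + 1; back-substituting gives 1 = 101·23 − 18·129, so 23⁻¹ ≡ 101 (mod 129).
Since ψ is injective, we find ψ⁻¹(22): we need 23x ≡ 22 − 82 ≡ 69 (mod 129). Using 23⁻¹ = 101: x ≡ 101·69 = 6969 = 54·129 + 3, so x = 3.
Check: ψ(3) = 23·3 + 82 = 151 = 1·129 + 22 ≡ 22 (mod 129).

3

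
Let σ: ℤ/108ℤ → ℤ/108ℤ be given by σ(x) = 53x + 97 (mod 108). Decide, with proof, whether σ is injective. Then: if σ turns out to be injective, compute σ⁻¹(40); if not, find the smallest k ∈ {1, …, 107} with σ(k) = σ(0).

3

By definition, injectivity means: for all u, v in the domain, σ(u) = σ(v) implies u = v.
Suppose σ(u) = σ(v) in ℤ/108ℤ. Then 53u + 97 ≡ 53v + 97 (mod 108), thus 53(u − v) ≡ 0 (mod 108).
Since gcd(53, 108) = 1, 53 is invertible modulo 108, so u − v ≡ 0 (mod 108), i.e. u = v.
Therefore σ is injective.
We now compute 53⁻¹ mod 108 explicitly. Euclid's algorithm: 108 = 2·53 + 2, 53 = 26·2 + 1; back-substituting gives 1 = 53·53 − 26·108, so 53⁻¹ ≡ 53 (mod 108).
Since σ is injective, we find σ⁻¹(40): we need 53x ≡ 40 − 97 ≡ 51 (mod 108). Using 53⁻¹ = 53: x ≡ 53·51 = 2703 = 25·108 + 3, so x = 3.
Check: σ(3) = 53·3 + 97 = 256 = 2·108 + 40 ≡ 40 (mod 108).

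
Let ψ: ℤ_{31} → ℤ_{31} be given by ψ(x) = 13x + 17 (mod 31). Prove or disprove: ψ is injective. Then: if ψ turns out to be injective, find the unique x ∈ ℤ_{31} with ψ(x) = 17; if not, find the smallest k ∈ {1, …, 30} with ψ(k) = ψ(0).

0

Suppose ψ(s) = ψ(t) in ℤ_{31}. Then 13s + 17 ≡ 13t + 17 (mod 31), therefore 13(s − t) ≡ 0 (mod 31).
Since gcd(13, 31) = 1, 13 is invertible modulo 31, therefore s − t ≡ 0 (mod 31), i.e. s = t.
Thus ψ is injective.
We now compute 13⁻¹ mod 31 explicitly. Euclid's algorithm: 31 = 2·13 + 5, 13 = 2·5 + 3, 5 = 1·3 + 2, 3 = 1·2 + 1; back-substituting gives 1 = 12·13 − 5·31, so 13⁻¹ ≡ 12 (mod 31).
Since ψ is injective, we compute ψ⁻¹(17): solve 13x + 17 ≡ 17 (mod 31), i.e. 13x ≡ 0 (mod 31).
Multiplying by 13⁻¹ = 12 gives x ≡ 12·0 = 0 ≡ 0 (mod 31).
Check: ψ(0) = 13·0 + 17 = 17 ≡ 17 (mod 31).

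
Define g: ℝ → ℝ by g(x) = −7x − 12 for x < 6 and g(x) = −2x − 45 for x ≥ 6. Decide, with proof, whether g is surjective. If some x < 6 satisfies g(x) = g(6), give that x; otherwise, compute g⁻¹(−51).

Both pieces are strictly decreasing (slopes −7 and −2), so each is injective on its own interval.
The left piece maps (−∞, 6) onto (−54, ∞); the right piece maps [6, ∞) onto (−∞, −57].
The union (−54, ∞) ∪ (−∞, −57] omits the interval between −54 and −57; in particular −54 has no preimage. So g is not surjective.
Because the two images are disjoint, no x < 6 has g(x) = g(6), so we compute g⁻¹(−51): −51 lies in (−54, ∞), so solve −7x − 12 = −51: x = (−51 + 12)/(−7) = 39/7.

39/7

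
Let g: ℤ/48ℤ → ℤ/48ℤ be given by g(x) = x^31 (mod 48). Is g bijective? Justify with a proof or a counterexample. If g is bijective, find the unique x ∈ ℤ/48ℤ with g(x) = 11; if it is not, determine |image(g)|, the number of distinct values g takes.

27

g(0) = 0^31 = 0.
g(6): Repeated squaring mod 48: 6^1 ≡ 6, 6^2 ≡ 6² = 36, 6^4 ≡ 36² = 1296 ≡ 0, 6^8 ≡ 0² = 0, 6^16 ≡ 0² = 0. Since 31 = 16 + 8 + 4 + 2 + 1, 6^31 ≡ 0·0·0·36·6: 0·0 = 0, then 0·0 = 0, then 0·36 = 0, then 0·6 = 0. So 6^31 ≡ 0 (mod 48).
So g(0) = g(6) = 0 while 0 ≠ 6, hence g is not injective, hence not bijective.
Since g is not bijective, we determine |image(g)|. Computing x^31 mod 48 for each x (by repeated squaring, reducing mod 48 at every step), the values g(0), g(1), …, g(47) are: 0, 1, 32, 27, 16, 29, 0, 7, 32, 9, 16, 35, 0, 37, 32, 15, 16, 17, 0, 43, 32, 45, 16, 23, 0, 25, 32, 3, 16, 5, 0, 31, 32, 33, 16, 11, 0, 13, 32, 39, 16, 41, 0, 19, 32, 21, 16, 47.
The distinct values are {0, 1, 3, 5, 7, 9, 11, 13, 15, 16, 17, 19, 21, 23, 25, 27, 29, 31, 32, 33, 35, 37, 39, 41, 43, 45, 47}; there are 27 of them.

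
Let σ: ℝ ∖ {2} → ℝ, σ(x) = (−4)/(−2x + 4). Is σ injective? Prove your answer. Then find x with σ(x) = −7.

12/7

Suppose σ(u) = σ(v). Cross-multiplying: (−4)(−2v + 4) = (−4)(−2u + 4).
Expanding both sides and cancelling the symmetric terms leaves −8·(u − v) = 0. Since −8 ≠ 0, u = v. So σ is injective.
Solving σ(x) = −7: cross-multiplying gives −4 = −7(−2x + 4), which rearranges to −14x = −24, so x = 12/7.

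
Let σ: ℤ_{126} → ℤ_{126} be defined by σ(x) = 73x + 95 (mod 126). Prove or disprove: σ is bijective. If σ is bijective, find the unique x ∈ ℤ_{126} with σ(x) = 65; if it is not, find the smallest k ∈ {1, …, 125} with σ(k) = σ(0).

Suppose σ(x_1) = σ(x_2) in ℤ_{126}. Then 73x_1 + 95 ≡ 73x_2 + 95 (mod 126), so 73(x_1 − x_2) ≡ 0 (mod 126).
Since gcd(73, 126) = 1, 73 is invertible modulo 126, hence x_1 − x_2 ≡ 0 (mod 126), i.e. x_1 = x_2.
We now compute 73⁻¹ mod 126 explicitly. Euclid's algorithm: 126 = 1·73 + 53, 73 = 1·53 + 20, 53 = 2·20 + 13, 20 = 1·13 + 7, 13 = 1·7 + 6, 7 = 1·6 + 1; back-substituting gives 1 = 19·73 − 11·126, so 73⁻¹ ≡ 19 (mod 126).
Then y ↦ 19(y − 95) is a two-sided inverse to σ, so every y ∈ ℤ_{126} has a preimage.
So σ is bijective.
Since σ is bijective, we compute σ⁻¹(65): solve 73x + 95 ≡ 65 (mod 126), i.e. 73x ≡ 96 (mod 126).
Multiplying by 73⁻¹ = 19 gives x ≡ 19·96 = 1824 = 14·126 + 60 ≡ 60 (mod 126).
Check: σ(60) = 73·60 + 95 = 4475 = 35·126 + 65 ≡ 65 (mod 126).

60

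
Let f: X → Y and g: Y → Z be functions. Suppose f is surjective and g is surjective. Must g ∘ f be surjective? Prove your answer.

surjective

Let c ∈ Z. Since g is surjective, there is b ∈ Y with g(b) = c. Since f is surjective, there is a ∈ X with f(a) = b.
Then (g ∘ f)(a) = g(b) = c. Hence g ∘ f is surjective.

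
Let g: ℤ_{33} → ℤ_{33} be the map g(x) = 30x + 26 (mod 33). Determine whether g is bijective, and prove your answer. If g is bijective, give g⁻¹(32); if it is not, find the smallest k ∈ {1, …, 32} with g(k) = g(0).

We have gcd(30, 33) = 3 > 1. Taking a = 0 and b = 11: g(0) = 26 and g(11) = 30·11 + 26 = 356 ≡ 26 (mod 33).
So g(0) = g(11) while 0 ≠ 11, therefore g is not injective, hence not bijective.
Since g is not bijective, we find the least positive k with g(k) = g(0): this means 30k ≡ 0 (mod 33), i.e. 33 ∣ 30k. Since gcd(30, 33) = 3, dividing through by 3 this holds exactly when 11 ∣ 10k, and as gcd(10, 11) = 1, exactly when 11 ∣ k.
The smallest positive such k is 11.

11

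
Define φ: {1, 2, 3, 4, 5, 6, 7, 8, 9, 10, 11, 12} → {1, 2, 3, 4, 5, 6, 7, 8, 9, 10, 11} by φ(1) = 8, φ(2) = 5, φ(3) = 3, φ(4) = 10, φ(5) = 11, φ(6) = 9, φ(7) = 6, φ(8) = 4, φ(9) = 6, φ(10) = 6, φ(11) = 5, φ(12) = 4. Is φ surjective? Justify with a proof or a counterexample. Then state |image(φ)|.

No element maps to 1, so φ is not surjective.
The image of φ is {3, 4, 5, 6, 8, 9, 10, 11}, which has 8 elements.

8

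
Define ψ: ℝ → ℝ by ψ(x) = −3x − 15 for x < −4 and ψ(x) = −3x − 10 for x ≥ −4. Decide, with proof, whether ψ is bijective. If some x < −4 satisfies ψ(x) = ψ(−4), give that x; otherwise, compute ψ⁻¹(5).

-17/3

Both pieces are strictly decreasing (slopes −3 and −3), so each is injective on its own interval.
The left piece maps (−∞, −4) onto (−3, ∞); the right piece maps [−4, ∞) onto (−∞, 2].
These images overlap. In particular ψ(−4) = 2 (right piece), and solving −3x − 15 = 2 on the left piece gives x = −17/3 < −4.
So ψ(−17/3) = ψ(−4) with −17/3 ≠ −4, and ψ is not injective, hence not bijective. This x = −17/3 is the requested value below −4.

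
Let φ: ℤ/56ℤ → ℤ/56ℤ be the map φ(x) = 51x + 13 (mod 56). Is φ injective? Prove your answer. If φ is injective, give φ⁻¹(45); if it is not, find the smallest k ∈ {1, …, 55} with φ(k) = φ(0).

By definition, φ is injective if φ(u) = φ(v) implies u = v.
Suppose φ(u) = φ(v) in ℤ/56ℤ. Then 51u + 13 ≡ 51v + 13 (mod 56), therefore 51(u − v) ≡ 0 (mod 56).
Since gcd(51, 56) = 1, 51 is invertible modulo 56, therefore u − v ≡ 0 (mod 56), i.e. u = v.
Therefore φ is injective.
We now compute 51⁻¹ mod 56 explicitly. Euclid's algorithm: 56 = 1·51 + 5, 51 = 10·5 + 1; back-substituting gives 1 = 11·51 − 10·56, so 51⁻¹ ≡ 11 (mod 56).
Since φ is injective, we find φ⁻¹(45): we need 51x ≡ 45 − 13 ≡ 32 (mod 56). Using 51⁻¹ = 11: x ≡ 11·32 = 352 = 6·56 + 16, so x = 16.
Check: φ(16) = 51·16 + 13 = 829 = 14·56 + 45 ≡ 45 (mod 56).

16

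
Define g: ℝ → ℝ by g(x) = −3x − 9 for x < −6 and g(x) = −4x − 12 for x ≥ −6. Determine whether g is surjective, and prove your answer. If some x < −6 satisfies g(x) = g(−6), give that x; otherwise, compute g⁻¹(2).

Both pieces are strictly decreasing (slopes −3 and −4), so each is injective on its own interval.
The left piece maps (−∞, −6) onto (9, ∞); the right piece maps [−6, ∞) onto (−∞, 12].
The union (9, ∞) ∪ (−∞, 12] covers ℝ, so g is surjective.
For the follow-up: the images overlap, so an x < −6 with g(x) = g(−6) exists. g(−6) = 12; solving −3x − 9 = 12 for x < −6 gives x = (12 + 9)/(−3) = −7.

-7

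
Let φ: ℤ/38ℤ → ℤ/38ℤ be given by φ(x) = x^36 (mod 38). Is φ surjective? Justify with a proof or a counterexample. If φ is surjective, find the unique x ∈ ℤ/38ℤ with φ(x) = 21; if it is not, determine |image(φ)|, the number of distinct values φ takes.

φ(1) = 1^36 = 1.
φ(3): Repeated squaring mod 38: 3^1 ≡ 3, 3^2 ≡ 3² = 9, 3^4 ≡ 9² = 81 ≡ 5, 3^8 ≡ 5² = 25, 3^16 ≡ 25² = 625 ≡ 17, 3^32 ≡ 17² = 289 ≡ 23. Since 36 = 32 + 4, 3^36 ≡ 23·5: 23·5 = 115 ≡ 1. So 3^36 ≡ 1 (mod 38).
So φ(1) = φ(3) = 1 while 1 ≠ 3, so φ is not injective.
A non-injective map from the 38-element set ℤ/38ℤ to itself takes at most 37 distinct values, so it cannot be surjective. Thus φ is not surjective.
Since φ is not surjective, we determine |image(φ)|. Computing x^36 mod 38 for each x (by repeated squaring, reducing mod 38 at every step), the values φ(0), φ(1), …, φ(37) are: 0, 1, 20, 1, 20, 1, 20, 1, 20, 1, 20, 1, 20, 1, 20, 1, 20, 1, 20, 19, 20, 1, 20, 1, 20, 1, 20, 1, 20, 1, 20, 1, 20, 1, 20, 1, 20, 1.
The distinct values are {0, 1, 19, 20}; there are 4 of them.

4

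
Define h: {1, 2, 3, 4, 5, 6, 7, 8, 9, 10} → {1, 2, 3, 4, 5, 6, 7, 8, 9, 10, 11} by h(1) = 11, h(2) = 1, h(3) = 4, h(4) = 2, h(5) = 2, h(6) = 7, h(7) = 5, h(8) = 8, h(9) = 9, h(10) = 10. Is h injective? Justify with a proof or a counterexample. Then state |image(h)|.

h(4) = 2 = h(5) with 4 ≠ 5, so h is not injective.
The image of h is {1, 2, 4, 5, 7, 8, 9, 10, 11}, which has 9 elements.

9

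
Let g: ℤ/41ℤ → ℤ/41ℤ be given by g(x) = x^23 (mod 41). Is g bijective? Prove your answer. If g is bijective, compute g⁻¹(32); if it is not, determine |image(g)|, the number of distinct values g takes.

Since 41 is prime, the nonzero elements of ℤ/41ℤ form a cyclic group of order 40.
As gcd(23, 40) = 1, raising to the 23rd power is a bijection on this group: if a^23 ≡ b^23 then (ab^{−1})^23 = 1, and the only element of order dividing gcd(23, 40) = 1 is 1, so a = b.
With g(0) = 0 this makes g injective on all of ℤ/41ℤ, hence bijective (finite equal-size domain and codomain). In particular g is bijective.
Since g is bijective, we find the preimage of 32. The inverse of x ↦ x^23 on (ℤ/41ℤ)^× is x ↦ x^7, because 23·7 = 161 = 4·40 + 1 ≡ 1 (mod 40) and x^{40} = 1 for x ≠ 0 (Fermat). So g⁻¹(32) = 32^7 mod 41.
Repeated squaring mod 41: 32^1 ≡ 32, 32^2 ≡ 32² = 1024 ≡ 40, 32^4 ≡ 40² = 1600 ≡ 1. Since 7 = 4 + 2 + 1, 32^7 ≡ 1·40·32: 1·40 = 40, then 40·32 = 1280 ≡ 9. So 32^7 ≡ 9 (mod 41).
Hence g⁻¹(32) = 9.

9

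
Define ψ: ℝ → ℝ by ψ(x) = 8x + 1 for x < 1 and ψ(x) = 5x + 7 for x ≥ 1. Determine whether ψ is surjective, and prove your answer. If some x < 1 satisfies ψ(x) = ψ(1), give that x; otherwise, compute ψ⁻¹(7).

Both pieces are strictly increasing (slopes 8 and 5), so each is injective on its own interval.
The left piece maps (−∞, 1) onto (−∞, 9); the right piece maps [1, ∞) onto [12, ∞).
The union (−∞, 9) ∪ [12, ∞) omits the interval between 9 and 12; in particular 9 has no preimage. So ψ is not surjective.
Because the two images are disjoint, no x < 1 has ψ(x) = ψ(1), so we compute ψ⁻¹(7): 7 lies in (−∞, 9), so solve 8x + 1 = 7: x = (7 − 1)/8 = 3/4.

3/4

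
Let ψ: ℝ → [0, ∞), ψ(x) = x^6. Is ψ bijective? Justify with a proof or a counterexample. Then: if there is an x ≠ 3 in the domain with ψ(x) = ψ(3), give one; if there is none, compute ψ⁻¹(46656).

-3

ψ(3) = 729 = (−3)^6 = ψ(−3) (since 6 is even), with 3 ≠ −3. So ψ is not injective, hence not bijective.
For the follow-up, such an x exists: taking x = −3 ∈ ℝ gives ψ(−3) = 729 = ψ(3) with −3 ≠ 3.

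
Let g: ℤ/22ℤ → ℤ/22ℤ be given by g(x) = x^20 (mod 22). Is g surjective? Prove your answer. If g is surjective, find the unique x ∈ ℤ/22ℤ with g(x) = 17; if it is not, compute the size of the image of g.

g(1) = 1^20 = 1.
g(3): Repeated squaring mod 22: 3^1 ≡ 3, 3^2 ≡ 3² = 9, 3^4 ≡ 9² = 81 ≡ 15, 3^8 ≡ 15² = 225 ≡ 5, 3^16 ≡ 5² = 25 ≡ 3. Since 20 = 16 + 4, 3^20 ≡ 3·15: 3·15 = 45 ≡ 1. So 3^20 ≡ 1 (mod 22).
So g(1) = g(3) = 1 while 1 ≠ 3, thus g is not injective.
A non-injective map from the 22-element set ℤ/22ℤ to itself takes at most 21 distinct values, so it cannot be surjective. Therefore g is not surjective.
Since g is not surjective, we determine |image(g)|. Computing x^20 mod 22 for each x (by repeated squaring, reducing mod 22 at every step), the values g(0), g(1), …, g(21) are: 0, 1, 12, 1, 12, 1, 12, 1, 12, 1, 12, 11, 12, 1, 12, 1, 12, 1, 12, 1, 12, 1.
The distinct values are {0, 1, 11, 12}; there are 4 of them.

4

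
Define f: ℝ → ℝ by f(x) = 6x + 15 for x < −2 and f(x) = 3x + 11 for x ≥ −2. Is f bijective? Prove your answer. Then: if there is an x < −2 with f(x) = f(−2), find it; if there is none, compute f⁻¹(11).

Both pieces are strictly increasing (slopes 6 and 3), so each is injective on its own interval.
The left piece maps (−∞, −2) onto (−∞, 3); the right piece maps [−2, ∞) onto [5, ∞).
The images leave a gap (3 has no preimage), so f is not surjective, hence not bijective.
Because the two images are disjoint, no x < −2 has f(x) = f(−2), so we compute f⁻¹(11): 11 lies in [5, ∞), so solve 3x + 11 = 11: x = (11 − 11)/3 = 0.

0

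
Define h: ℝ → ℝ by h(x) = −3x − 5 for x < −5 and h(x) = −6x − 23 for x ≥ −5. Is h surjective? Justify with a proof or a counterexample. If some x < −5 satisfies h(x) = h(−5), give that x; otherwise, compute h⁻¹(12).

Both pieces are strictly decreasing (slopes −3 and −6), so each is injective on its own interval.
The left piece maps (−∞, −5) onto (10, ∞); the right piece maps [−5, ∞) onto (−∞, 7].
The union (10, ∞) ∪ (−∞, 7] omits the interval between 10 and 7; in particular 10 has no preimage. So h is not surjective.
Because the two images are disjoint, no x < −5 has h(x) = h(−5), so we compute h⁻¹(12): 12 lies in (10, ∞), so solve −3x − 5 = 12: x = (12 + 5)/(−3) = −17/3.

-17/3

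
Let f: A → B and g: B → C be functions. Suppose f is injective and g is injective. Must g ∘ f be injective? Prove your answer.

Suppose (g ∘ f)(x_1) = (g ∘ f)(x_2), i.e. g(f(x_1)) = g(f(x_2)).
Since g is injective, f(x_1) = f(x_2). Since f is injective, x_1 = x_2. Therefore g ∘ f is injective.

injective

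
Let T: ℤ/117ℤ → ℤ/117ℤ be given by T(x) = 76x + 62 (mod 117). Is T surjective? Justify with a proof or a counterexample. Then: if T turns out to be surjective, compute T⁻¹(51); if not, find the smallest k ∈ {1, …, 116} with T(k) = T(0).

103

Recall: T is surjective if every y in the codomain equals T(x) for some x in the domain.
Since gcd(76, 117) = 1, 76 is invertible modulo 117. Euclid's algorithm: 117 = 1·76 + 41, 76 = 1·41 + 35, 41 = 1·35 + 6, 35 = 5·6 + 5, 6 = 1·5 + 1; back-substituting gives 1 = 97·76 − 63·117, so 76⁻¹ ≡ 97 (mod 117).
Then y ↦ 97(y − 62) is a two-sided inverse to T, so every y ∈ ℤ/117ℤ has a preimage.
So T is surjective.
Since T is surjective, we find T⁻¹(51): we need 76x ≡ 51 − 62 ≡ 106 (mod 117). Using 76⁻¹ = 97: x ≡ 97·106 = 10282 = 87·117 + 103, so x = 103.
Check: T(103) = 76·103 + 62 = 7890 = 67·117 + 51 ≡ 51 (mod 117).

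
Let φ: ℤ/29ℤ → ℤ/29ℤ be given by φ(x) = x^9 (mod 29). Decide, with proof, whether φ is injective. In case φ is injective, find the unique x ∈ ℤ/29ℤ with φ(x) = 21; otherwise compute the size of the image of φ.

3

Since 29 is prime, the nonzero elements of ℤ/29ℤ form a cyclic group of order 28.
As gcd(9, 28) = 1, raising to the 9th power is a bijection on this group: if a^9 ≡ b^9 then (ab^{−1})^9 = 1, and the only element of order dividing gcd(9, 28) = 1 is 1, so a = b.
With φ(0) = 0 this makes φ injective on all of ℤ/29ℤ, hence bijective (finite equal-size domain and codomain). In particular φ is injective.
Since φ is injective, we find the preimage of 21. The inverse of x ↦ x^9 on (ℤ/29ℤ)^× is x ↦ x^25, because 9·25 = 225 = 8·28 + 1 ≡ 1 (mod 28) and x^{28} = 1 for x ≠ 0 (Fermat). So φ⁻¹(21) = 21^25 mod 29.
Repeated squaring mod 29: 21^1 ≡ 21, 21^2 ≡ 21² = 441 ≡ 6, 21^4 ≡ 6² = 36 ≡ 7, 21^8 ≡ 7² = 49 ≡ 20, 21^16 ≡ 20² = 400 ≡ 23. Since 25 = 16 + 8 + 1, 21^25 ≡ 23·20·21: 23·20 = 460 ≡ 25, then 25·21 = 525 ≡ 3. So 21^25 ≡ 3 (mod 29).
Hence φ⁻¹(21) = 3.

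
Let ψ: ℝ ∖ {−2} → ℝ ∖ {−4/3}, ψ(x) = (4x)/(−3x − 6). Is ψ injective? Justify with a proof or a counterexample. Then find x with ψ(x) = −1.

Suppose ψ(x_1) = ψ(x_2). Cross-multiplying: (4x_1)(−3x_2 − 6) = (4x_2)(−3x_1 − 6).
Expanding both sides and cancelling the symmetric terms leaves −24·(x_1 − x_2) = 0. Since −24 ≠ 0, x_1 = x_2. Hence ψ is injective.
Solving ψ(x) = −1: cross-multiplying gives 4x = −1(−3x − 6), which rearranges to 1x = 6, so x = 6.

6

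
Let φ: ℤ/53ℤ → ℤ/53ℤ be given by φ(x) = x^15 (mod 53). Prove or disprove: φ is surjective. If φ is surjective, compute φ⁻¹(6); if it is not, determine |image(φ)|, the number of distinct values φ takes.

Since 53 is prime, the nonzero elements of ℤ/53ℤ form a cyclic group of order 52.
As gcd(15, 52) = 1, raising to the 15th power is a bijection on this group: if u^15 ≡ v^15 then (uv^{−1})^15 = 1, and the only element of order dividing gcd(15, 52) = 1 is 1, so u = v.
With φ(0) = 0 this makes φ injective on all of ℤ/53ℤ, hence bijective (finite equal-size domain and codomain). In particular φ is surjective.
Since φ is surjective, we find the preimage of 6. The inverse of x ↦ x^15 on (ℤ/53ℤ)^× is x ↦ x^7, because 15·7 = 105 = 2·52 + 1 ≡ 1 (mod 52) and x^{52} = 1 for x ≠ 0 (Fermat). So φ⁻¹(6) = 6^7 mod 53.
Repeated squaring mod 53: 6^1 ≡ 6, 6^2 ≡ 6² = 36, 6^4 ≡ 36² = 1296 ≡ 24. Since 7 = 4 + 2 + 1, 6^7 ≡ 24·36·6: 24·36 = 864 ≡ 16, then 16·6 = 96 ≡ 43. So 6^7 ≡ 43 (mod 53).
Hence φ⁻¹(6) = 43.

43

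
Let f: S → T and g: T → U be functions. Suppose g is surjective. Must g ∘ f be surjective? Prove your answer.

No. Take S = {1}, T = U = {1, 2, 3, 4, 5}, f(1) = 1, and g = identity (surjective).
Then (g ∘ f)(1) = 1, and 5 ∈ U has no preimage under g ∘ f, so g ∘ f is not surjective.

not surjective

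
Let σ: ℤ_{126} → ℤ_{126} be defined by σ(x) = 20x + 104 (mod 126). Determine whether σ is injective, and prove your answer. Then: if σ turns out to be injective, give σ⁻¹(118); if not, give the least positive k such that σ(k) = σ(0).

63

We have gcd(20, 126) = 2 > 1. Taking u = 0 and v = 63: σ(0) = 104 and σ(63) = 20·63 + 104 = 1364 ≡ 104 (mod 126).
So σ(0) = σ(63) while 0 ≠ 63, hence σ is not injective.
Since σ is not injective, we find the least positive k with σ(k) = σ(0): this means 20k ≡ 0 (mod 126), i.e. 126 ∣ 20k. Since gcd(20, 126) = 2, dividing through by 2 this holds exactly when 63 ∣ 10k, and as gcd(10, 63) = 1, exactly when 63 ∣ k.
The smallest positive such k is 63.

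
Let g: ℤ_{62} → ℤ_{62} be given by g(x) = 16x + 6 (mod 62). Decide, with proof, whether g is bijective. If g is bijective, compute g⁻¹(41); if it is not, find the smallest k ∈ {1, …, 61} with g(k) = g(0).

Recall: g is injective when g(s) = g(t) forces s = t.
We have gcd(16, 62) = 2 > 1. Taking s = 0 and t = 31: g(0) = 6 and g(31) = 16·31 + 6 = 502 ≡ 6 (mod 62).
So g(0) = g(31) while 0 ≠ 31, thus g is not injective, hence not bijective.
Since g is not bijective, we find the least positive k with g(k) = g(0): this means 16k ≡ 0 (mod 62), i.e. 62 ∣ 16k. Since gcd(16, 62) = 2, dividing through by 2 this holds exactly when 31 ∣ 8k, and as gcd(8, 31) = 1, exactly when 31 ∣ k.
The smallest positive such k is 31.

31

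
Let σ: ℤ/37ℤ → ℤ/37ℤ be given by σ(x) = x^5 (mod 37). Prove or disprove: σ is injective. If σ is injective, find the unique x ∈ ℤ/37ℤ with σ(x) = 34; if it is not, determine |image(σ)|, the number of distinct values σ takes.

Since 37 is prime, the nonzero elements of ℤ/37ℤ form a cyclic group of order 36.
As gcd(5, 36) = 1, raising to the 5th power is a bijection on this group: if a^5 ≡ b^5 then (ab^{−1})^5 = 1, and the only element of order dividing gcd(5, 36) = 1 is 1, so a = b.
With σ(0) = 0 this makes σ injective on all of ℤ/37ℤ, hence bijective (finite equal-size domain and codomain). In particular σ is injective.
Since σ is injective, we find the preimage of 34. The inverse of x ↦ x^5 on (ℤ/37ℤ)^× is x ↦ x^29, because 5·29 = 145 = 4·36 + 1 ≡ 1 (mod 36) and x^{36} = 1 for x ≠ 0 (Fermat). So σ⁻¹(34) = 34^29 mod 37.
Repeated squaring mod 37: 34^1 ≡ 34, 34^2 ≡ 34² = 1156 ≡ 9, 34^4 ≡ 9² = 81 ≡ 7, 34^8 ≡ 7² = 49 ≡ 12, 34^16 ≡ 12² = 144 ≡ 33. Since 29 = 16 + 8 + 4 + 1, 34^29 ≡ 33·12·7·34: 33·12 = 396 ≡ 26, then 26·7 = 182 ≡ 34, then 34·34 = 1156 ≡ 9. So 34^29 ≡ 9 (mod 37).
Hence σ⁻¹(34) = 9.

9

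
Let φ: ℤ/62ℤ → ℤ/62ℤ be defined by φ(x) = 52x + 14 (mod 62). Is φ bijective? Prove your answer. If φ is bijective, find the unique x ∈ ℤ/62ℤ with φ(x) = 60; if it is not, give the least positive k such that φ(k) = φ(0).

31

We have gcd(52, 62) = 2 > 1. Taking u = 0 and v = 31: φ(0) = 14 and φ(31) = 52·31 + 14 = 1626 ≡ 14 (mod 62).
So φ(0) = φ(31) while 0 ≠ 31, so φ is not injective, hence not bijective.
Since φ is not bijective, we find the least positive k with φ(k) = φ(0): this means 52k ≡ 0 (mod 62), i.e. 62 ∣ 52k. Since gcd(52, 62) = 2, dividing through by 2 this holds exactly when 31 ∣ 26k, and as gcd(26, 31) = 1, exactly when 31 ∣ k.
The smallest positive such k is 31.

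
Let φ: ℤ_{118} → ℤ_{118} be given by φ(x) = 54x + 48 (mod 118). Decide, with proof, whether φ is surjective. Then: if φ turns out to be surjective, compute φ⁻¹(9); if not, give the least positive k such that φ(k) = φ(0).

59

Since gcd(54, 118) = 2, we have 54x ≡ 0 (mod 2) for all x, so φ(x) ≡ 0 (mod 2).
But 1 ≢ 0 (mod 2), so 1 ∈ ℤ_{118} has no preimage. Therefore φ is not surjective.
Since φ is not surjective, we find the least positive k with φ(k) = φ(0): this means 54k ≡ 0 (mod 118), i.e. 118 ∣ 54k. Since gcd(54, 118) = 2, dividing through by 2 this holds exactly when 59 ∣ 27k, and as gcd(27, 59) = 1, exactly when 59 ∣ k.
The smallest positive such k is 59.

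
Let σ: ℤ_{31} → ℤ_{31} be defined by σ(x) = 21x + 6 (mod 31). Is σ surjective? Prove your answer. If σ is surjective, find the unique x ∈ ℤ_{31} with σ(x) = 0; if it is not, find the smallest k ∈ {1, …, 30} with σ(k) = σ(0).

13

Since gcd(21, 31) = 1, 21 is invertible modulo 31. Euclid's algorithm: 31 = 1·21 + 10, 21 = 2·10 + 1; back-substituting gives 1 = 3·21 − 2·31, so 21⁻¹ ≡ 3 (mod 31).
Then y ↦ 3(y − 6) is a two-sided inverse to σ, so every y ∈ ℤ_{31} has a preimage.
Thus σ is surjective.
Since σ is surjective, we find σ⁻¹(0): we need 21x ≡ 0 − 6 ≡ 25 (mod 31). Using 21⁻¹ = 3: x ≡ 3·25 = 75 = 2·31 + 13, so x = 13.
Check: σ(13) = 21·13 + 6 = 279 = 9·31 + 0 ≡ 0 (mod 31).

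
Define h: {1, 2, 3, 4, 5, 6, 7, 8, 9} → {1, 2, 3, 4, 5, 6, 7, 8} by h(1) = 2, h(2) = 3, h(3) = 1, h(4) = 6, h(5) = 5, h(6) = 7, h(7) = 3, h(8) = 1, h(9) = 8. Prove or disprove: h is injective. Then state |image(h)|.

7

h(2) = 3 = h(7) with 2 ≠ 7, so h is not injective.
The image of h is {1, 2, 3, 5, 6, 7, 8}, which has 7 elements.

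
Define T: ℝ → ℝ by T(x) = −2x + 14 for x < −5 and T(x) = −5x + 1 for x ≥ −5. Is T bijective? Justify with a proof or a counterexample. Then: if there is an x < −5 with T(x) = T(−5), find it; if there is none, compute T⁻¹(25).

Both pieces are strictly decreasing (slopes −2 and −5), so each is injective on its own interval.
The left piece maps (−∞, −5) onto (24, ∞); the right piece maps [−5, ∞) onto (−∞, 26].
These images overlap. In particular T(−5) = 26 (right piece), and solving −2x + 14 = 26 on the left piece gives x = −6 < −5.
So T(−6) = T(−5) with −6 ≠ −5, and T is not injective, hence not bijective. This x = −6 is the requested value below −5.

-6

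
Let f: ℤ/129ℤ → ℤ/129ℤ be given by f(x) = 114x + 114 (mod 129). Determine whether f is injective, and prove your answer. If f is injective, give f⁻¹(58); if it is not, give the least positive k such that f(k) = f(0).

43

Recall that f is injective if f(x_1) = f(x_2) implies x_1 = x_2.
We have gcd(114, 129) = 3 > 1. Taking x_1 = 0 and x_2 = 43: f(0) = 114 and f(43) = 114·43 + 114 = 5016 ≡ 114 (mod 129).
So f(0) = f(43) while 0 ≠ 43, so f is not injective.
Since f is not injective, we find the least positive k with f(k) = f(0): this means 114k ≡ 0 (mod 129), i.e. 129 ∣ 114k. Since gcd(114, 129) = 3, dividing through by 3 this holds exactly when 43 ∣ 38k, and as gcd(38, 43) = 1, exactly when 43 ∣ k.
The smallest positive such k is 43.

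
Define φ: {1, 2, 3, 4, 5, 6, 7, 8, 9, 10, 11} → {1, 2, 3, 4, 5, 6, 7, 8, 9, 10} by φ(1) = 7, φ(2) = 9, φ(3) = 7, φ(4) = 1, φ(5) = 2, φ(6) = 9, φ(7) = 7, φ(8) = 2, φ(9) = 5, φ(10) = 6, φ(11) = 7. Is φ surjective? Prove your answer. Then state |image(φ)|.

No element maps to 3, so φ is not surjective.
The image of φ is {1, 2, 5, 6, 7, 9}, which has 6 elements.

6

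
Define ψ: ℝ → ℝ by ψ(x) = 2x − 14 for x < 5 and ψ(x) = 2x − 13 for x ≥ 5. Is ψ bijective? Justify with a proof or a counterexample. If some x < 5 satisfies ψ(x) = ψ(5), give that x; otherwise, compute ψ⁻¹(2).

Both pieces are strictly increasing (slopes 2 and 2), so each is injective on its own interval.
The left piece maps (−∞, 5) onto (−∞, −4); the right piece maps [5, ∞) onto [−3, ∞).
The images leave a gap (−4 has no preimage), so ψ is not surjective, hence not bijective.
Because the two images are disjoint, no x < 5 has ψ(x) = ψ(5), so we compute ψ⁻¹(2): 2 lies in [−3, ∞), so solve 2x − 13 = 2: x = (2 + 13)/2 = 15/2.

15/2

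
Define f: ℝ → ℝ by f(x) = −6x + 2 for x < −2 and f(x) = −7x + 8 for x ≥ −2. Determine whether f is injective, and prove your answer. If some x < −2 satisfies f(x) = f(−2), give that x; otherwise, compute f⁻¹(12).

-10/3

Both pieces are strictly decreasing (slopes −6 and −7), so each is injective on its own interval.
The left piece maps (−∞, −2) onto (14, ∞); the right piece maps [−2, ∞) onto (−∞, 22].
These images overlap. In particular f(−2) = 22 (right piece), and solving −6x + 2 = 22 on the left piece gives x = −10/3 < −2.
So f(−10/3) = f(−2) with −10/3 ≠ −2, and f is not injective. This x = −10/3 is the requested value below −2.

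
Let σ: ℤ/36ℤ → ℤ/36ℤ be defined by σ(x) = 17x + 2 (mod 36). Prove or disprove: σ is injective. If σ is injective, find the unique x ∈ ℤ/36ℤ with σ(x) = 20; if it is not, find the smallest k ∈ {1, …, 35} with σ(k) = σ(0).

18

Suppose σ(a) = σ(b) in ℤ/36ℤ. Then 17a + 2 ≡ 17b + 2 (mod 36), so 17(a − b) ≡ 0 (mod 36).
Since gcd(17, 36) = 1, 17 is invertible modulo 36, hence a − b ≡ 0 (mod 36), i.e. a = b.
Thus σ is injective.
We now compute 17⁻¹ mod 36 explicitly. Euclid's algorithm: 36 = 2·17 + 2, 17 = 8·2 + 1; back-substituting gives 1 = 17·17 − 8·36, so 17⁻¹ ≡ 17 (mod 36).
Since σ is injective, we compute σ⁻¹(20): solve 17x + 2 ≡ 20 (mod 36), i.e. 17x ≡ 18 (mod 36).
Multiplying by 17⁻¹ = 17 gives x ≡ 17·18 = 306 = 8·36 + 18 ≡ 18 (mod 36).
Check: σ(18) = 17·18 + 2 = 308 = 8·36 + 20 ≡ 20 (mod 36).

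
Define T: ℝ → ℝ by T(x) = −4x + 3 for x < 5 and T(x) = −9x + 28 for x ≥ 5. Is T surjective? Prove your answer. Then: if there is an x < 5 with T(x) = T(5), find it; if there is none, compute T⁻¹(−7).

Both pieces are strictly decreasing (slopes −4 and −9), so each is injective on its own interval.
The left piece maps (−∞, 5) onto (−17, ∞); the right piece maps [5, ∞) onto (−∞, −17].
These images together cover ℝ, so T is surjective.
Because the two images are disjoint, no x < 5 has T(x) = T(5), so we compute T⁻¹(−7): −7 lies in (−17, ∞), so solve −4x + 3 = −7: x = (−7 − 3)/(−4) = 5/2.

5/2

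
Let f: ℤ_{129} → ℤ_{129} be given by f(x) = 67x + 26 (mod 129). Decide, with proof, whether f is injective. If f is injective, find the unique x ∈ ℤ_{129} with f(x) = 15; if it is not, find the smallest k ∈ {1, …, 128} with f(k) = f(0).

Suppose f(u) = f(v) in ℤ_{129}. Then 67u + 26 ≡ 67v + 26 (mod 129), therefore 67(u − v) ≡ 0 (mod 129).
Since gcd(67, 129) = 1, 67 is invertible modulo 129, hence u − v ≡ 0 (mod 129), i.e. u = v.
Hence f is injective.
We now compute 67⁻¹ mod 129 explicitly. Euclid's algorithm: 129 = 1·67 + 62, 67 = 1·62 + 5, 62 = 12·5 + 2, 5 = 2·2 + 1; back-substituting gives 1 = 52·67 − 27·129, so 67⁻¹ ≡ 52 (mod 129).
Since f is injective, we find f⁻¹(15): we need 67x ≡ 15 − 26 ≡ 118 (mod 129). Using 67⁻¹ = 52: x ≡ 52·118 = 6136 = 47·129 + 73, so x = 73.
Check: f(73) = 67·73 + 26 = 4917 = 38·129 + 15 ≡ 15 (mod 129).

73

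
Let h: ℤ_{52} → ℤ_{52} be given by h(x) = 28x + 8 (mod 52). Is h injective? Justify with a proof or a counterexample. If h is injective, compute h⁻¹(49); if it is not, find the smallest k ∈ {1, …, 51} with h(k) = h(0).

Recall: h is injective if h(a) = h(b) implies a = b.
We have gcd(28, 52) = 4 > 1. Taking a = 0 and b = 13: h(0) = 8 and h(13) = 28·13 + 8 = 372 ≡ 8 (mod 52).
So h(0) = h(13) while 0 ≠ 13, hence h is not injective.
Since h is not injective, we find the least positive k with h(k) = h(0): this means 28k ≡ 0 (mod 52), i.e. 52 ∣ 28k. Since gcd(28, 52) = 4, dividing through by 4 this holds exactly when 13 ∣ 7k, and as gcd(7, 13) = 1, exactly when 13 ∣ k.
The smallest positive such k is 13.

13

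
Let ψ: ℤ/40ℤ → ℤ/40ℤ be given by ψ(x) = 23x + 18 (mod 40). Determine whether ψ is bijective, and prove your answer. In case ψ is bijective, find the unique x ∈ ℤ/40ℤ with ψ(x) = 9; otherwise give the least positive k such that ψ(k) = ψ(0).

17

Recall that injectivity means: for all x_1, x_2 in the domain, ψ(x_1) = ψ(x_2) implies x_1 = x_2.
Suppose ψ(x_1) = ψ(x_2) in ℤ/40ℤ. Then 23x_1 + 18 ≡ 23x_2 + 18 (mod 40), so 23(x_1 − x_2) ≡ 0 (mod 40).
Since gcd(23, 40) = 1, 23 is invertible modulo 40, so x_1 − x_2 ≡ 0 (mod 40), i.e. x_1 = x_2.
We now compute 23⁻¹ mod 40 explicitly. Euclid's algorithm: 40 = 1·23 + 17, 23 = 1·17 + 6, 17 = 2·6 + 5, 6 = 1·5 + 1; back-substituting gives 1 = 7·23 − 4·40, so 23⁻¹ ≡ 7 (mod 40).
Then y ↦ 7(y − 18) is a two-sided inverse to ψ, so every y ∈ ℤ/40ℤ has a preimage.
So ψ is bijective.
Since ψ is bijective, we compute ψ⁻¹(9): solve 23x + 18 ≡ 9 (mod 40), i.e. 23x ≡ 31 (mod 40).
Multiplying by 23⁻¹ = 7 gives x ≡ 7·31 = 217 = 5·40 + 17 ≡ 17 (mod 40).
Check: ψ(17) = 23·17 + 18 = 409 = 10·40 + 9 ≡ 9 (mod 40).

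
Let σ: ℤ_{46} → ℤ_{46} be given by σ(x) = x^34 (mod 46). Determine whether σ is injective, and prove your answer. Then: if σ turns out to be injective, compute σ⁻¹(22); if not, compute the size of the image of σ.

σ(22): Repeated squaring mod 46: 22^1 ≡ 22, 22^2 ≡ 22² = 484 ≡ 24, 22^4 ≡ 24² = 576 ≡ 24, 22^8 ≡ 24² = 576 ≡ 24, 22^16 ≡ 24² = 576 ≡ 24, 22^32 ≡ 24² = 576 ≡ 24. Since 34 = 32 + 2, 22^34 ≡ 24·24: 24·24 = 576 ≡ 24. So 22^34 ≡ 24 (mod 46).
σ(24): Repeated squaring mod 46: 24^1 ≡ 24, 24^2 ≡ 24² = 576 ≡ 24, 24^4 ≡ 24² = 576 ≡ 24, 24^8 ≡ 24² = 576 ≡ 24, 24^16 ≡ 24² = 576 ≡ 24, 24^32 ≡ 24² = 576 ≡ 24. Since 34 = 32 + 2, 24^34 ≡ 24·24: 24·24 = 576 ≡ 24. So 24^34 ≡ 24 (mod 46).
So σ(22) = σ(24) = 24 while 22 ≠ 24, thus σ is not injective.
Since σ is not injective, we determine |image(σ)|. Computing x^34 mod 46 for each x (by repeated squaring, reducing mod 46 at every step), the values σ(0), σ(1), …, σ(45) are: 0, 1, 2, 3, 4, 41, 6, 39, 8, 9, 36, 35, 12, 13, 32, 31, 16, 29, 18, 27, 26, 25, 24, 23, 24, 25, 26, 27, 18, 29, 16, 31, 32, 13, 12, 35, 36, 9, 8, 39, 6, 41, 4, 3, 2, 1.
The distinct values are {0, 1, 2, 3, 4, 6, 8, 9, 12, 13, 16, 18, 23, 24, 25, 26, 27, 29, 31, 32, 35, 36, 39, 41}; there are 24 of them.

24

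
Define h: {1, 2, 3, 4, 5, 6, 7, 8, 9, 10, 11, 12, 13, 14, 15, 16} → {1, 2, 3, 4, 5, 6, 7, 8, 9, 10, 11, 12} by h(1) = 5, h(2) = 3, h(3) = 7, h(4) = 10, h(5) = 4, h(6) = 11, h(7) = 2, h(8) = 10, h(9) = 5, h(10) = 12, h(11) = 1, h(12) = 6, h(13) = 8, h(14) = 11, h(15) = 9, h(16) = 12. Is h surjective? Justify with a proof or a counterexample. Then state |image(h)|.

Every element of the codomain has a preimage: 1 = h(11), 2 = h(7), 3 = h(2), 4 = h(5), 5 = h(1), 6 = h(12), 7 = h(3), 8 = h(13), 9 = h(15), 10 = h(4), 11 = h(6), 12 = h(10).
Therefore h is surjective.
The image of h is {1, 2, 3, 4, 5, 6, 7, 8, 9, 10, 11, 12}, which has 12 elements.

12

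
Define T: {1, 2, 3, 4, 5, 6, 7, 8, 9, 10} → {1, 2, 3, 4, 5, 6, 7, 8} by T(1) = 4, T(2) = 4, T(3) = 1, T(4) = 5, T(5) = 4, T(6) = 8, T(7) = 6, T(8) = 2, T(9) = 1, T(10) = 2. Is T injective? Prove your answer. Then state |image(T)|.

T(1) = 4 = T(2) with 1 ≠ 2, so T is not injective.
The image of T is {1, 2, 4, 5, 6, 8}, which has 6 elements.

6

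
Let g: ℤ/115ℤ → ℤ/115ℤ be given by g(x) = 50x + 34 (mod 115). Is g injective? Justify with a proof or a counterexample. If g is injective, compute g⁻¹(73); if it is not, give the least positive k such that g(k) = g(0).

Recall: g is injective if g(x_1) = g(x_2) implies x_1 = x_2.
We have gcd(50, 115) = 5 > 1. Taking x_1 = 0 and x_2 = 23: g(0) = 34 and g(23) = 50·23 + 34 = 1184 ≡ 34 (mod 115).
So g(0) = g(23) while 0 ≠ 23, so g is not injective.
Since g is not injective, we find the least positive k with g(k) = g(0): this means 50k ≡ 0 (mod 115), i.e. 115 ∣ 50k. Since gcd(50, 115) = 5, dividing through by 5 this holds exactly when 23 ∣ 10k, and as gcd(10, 23) = 1, exactly when 23 ∣ k.
The smallest positive such k is 23.

23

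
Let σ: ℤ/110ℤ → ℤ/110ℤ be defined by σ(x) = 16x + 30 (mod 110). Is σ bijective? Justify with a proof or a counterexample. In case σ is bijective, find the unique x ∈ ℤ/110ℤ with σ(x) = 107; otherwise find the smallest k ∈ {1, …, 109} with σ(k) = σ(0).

Recall: injectivity means: for all a, b in the domain, σ(a) = σ(b) implies a = b.
We have gcd(16, 110) = 2 > 1. Taking a = 0 and b = 55: σ(0) = 30 and σ(55) = 16·55 + 30 = 910 ≡ 30 (mod 110).
So σ(0) = σ(55) while 0 ≠ 55, so σ is not injective, hence not bijective.
Since σ is not bijective, we find the least positive k with σ(k) = σ(0): this means 16k ≡ 0 (mod 110), i.e. 110 ∣ 16k. Since gcd(16, 110) = 2, dividing through by 2 this holds exactly when 55 ∣ 8k, and as gcd(8, 55) = 1, exactly when 55 ∣ k.
The smallest positive such k is 55.

55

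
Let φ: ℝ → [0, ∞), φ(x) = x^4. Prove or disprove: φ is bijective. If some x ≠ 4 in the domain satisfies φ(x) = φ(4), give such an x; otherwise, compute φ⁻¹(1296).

-4

φ(4) = 256 = (−4)^4 = φ(−4) (since 4 is even), with 4 ≠ −4. So φ is not injective, hence not bijective.
For the follow-up, such an x exists: taking x = −4 ∈ ℝ gives φ(−4) = 256 = φ(4) with −4 ≠ 4.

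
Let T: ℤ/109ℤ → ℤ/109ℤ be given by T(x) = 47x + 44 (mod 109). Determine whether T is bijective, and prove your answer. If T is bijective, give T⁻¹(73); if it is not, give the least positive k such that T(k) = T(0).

Recall: T is injective when T(s) = T(t) forces s = t.
Suppose T(s) = T(t) in ℤ/109ℤ. Then 47s + 44 ≡ 47t + 44 (mod 109), therefore 47(s − t) ≡ 0 (mod 109).
Since gcd(47, 109) = 1, 47 is invertible modulo 109, so s − t ≡ 0 (mod 109), i.e. s = t.
We now compute 47⁻¹ mod 109 explicitly. Euclid's algorithm: 109 = 2·47 + 15, 47 = 3·15 + 2, 15 = 7·2 + 1; back-substituting gives 1 = 58·47 − 25·109, so 47⁻¹ ≡ 58 (mod 109).
For any y ∈ ℤ/109ℤ, x = 58(y − 44) mod 109 satisfies T(x) = 47·58(y − 44) + 44 ≡ y (since 47·58 ≡ 1 mod 109). So every y has a preimage.
Thus T is bijective.
Since T is bijective, we compute T⁻¹(73): solve 47x + 44 ≡ 73 (mod 109), i.e. 47x ≡ 29 (mod 109).
Multiplying by 47⁻¹ = 58 gives x ≡ 58·29 = 1682 = 15·109 + 47 ≡ 47 (mod 109).
Check: T(47) = 47·47 + 44 = 2253 = 20·109 + 73 ≡ 73 (mod 109).

47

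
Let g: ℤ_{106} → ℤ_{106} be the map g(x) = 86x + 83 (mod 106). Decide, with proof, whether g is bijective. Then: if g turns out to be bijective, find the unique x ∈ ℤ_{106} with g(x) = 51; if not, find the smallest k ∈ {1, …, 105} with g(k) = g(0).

53

We have gcd(86, 106) = 2 > 1. Taking a = 0 and b = 53: g(0) = 83 and g(53) = 86·53 + 83 = 4641 ≡ 83 (mod 106).
So g(0) = g(53) while 0 ≠ 53, so g is not injective, hence not bijective.
Since g is not bijective, we find the least positive k with g(k) = g(0): this means 86k ≡ 0 (mod 106), i.e. 106 ∣ 86k. Since gcd(86, 106) = 2, dividing through by 2 this holds exactly when 53 ∣ 43k, and as gcd(43, 53) = 1, exactly when 53 ∣ k.
The smallest positive such k is 53.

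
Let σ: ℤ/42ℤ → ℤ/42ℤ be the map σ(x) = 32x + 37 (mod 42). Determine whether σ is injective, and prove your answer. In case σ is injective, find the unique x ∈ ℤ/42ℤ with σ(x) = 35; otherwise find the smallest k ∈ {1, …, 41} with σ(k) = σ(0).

21

We have gcd(32, 42) = 2 > 1. Taking u = 0 and v = 21: σ(0) = 37 and σ(21) = 32·21 + 37 = 709 ≡ 37 (mod 42).
So σ(0) = σ(21) while 0 ≠ 21, hence σ is not injective.
Since σ is not injective, we find the least positive k with σ(k) = σ(0): this means 32k ≡ 0 (mod 42), i.e. 42 ∣ 32k. Since gcd(32, 42) = 2, dividing through by 2 this holds exactly when 21 ∣ 16k, and as gcd(16, 21) = 1, exactly when 21 ∣ k.
The smallest positive such k is 21.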